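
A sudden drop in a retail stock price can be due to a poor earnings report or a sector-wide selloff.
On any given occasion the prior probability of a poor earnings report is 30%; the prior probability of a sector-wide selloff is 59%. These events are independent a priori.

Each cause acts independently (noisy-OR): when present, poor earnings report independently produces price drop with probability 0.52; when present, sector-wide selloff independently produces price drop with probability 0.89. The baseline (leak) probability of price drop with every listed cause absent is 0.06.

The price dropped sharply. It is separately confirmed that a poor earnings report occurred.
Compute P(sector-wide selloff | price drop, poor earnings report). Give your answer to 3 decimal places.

Under noisy-OR, P(price drop | causes) = 1 − (1−0.06)·∏(1−qᵢ) over the active causes.
P(price drop | poor earnings report) = 0.5488*0.41 + 0.950368*0.59 = 0.225008 + 0.560717 = 0.785725
Of this, 0.560717 comes from 0.950368*0.59 (the sector-wide selloff=true cases).
Hence the posterior is 0.560717/0.785725 ≈ 0.714.

P(sector-wide selloff | price drop, poor earnings report) ≈ 0.714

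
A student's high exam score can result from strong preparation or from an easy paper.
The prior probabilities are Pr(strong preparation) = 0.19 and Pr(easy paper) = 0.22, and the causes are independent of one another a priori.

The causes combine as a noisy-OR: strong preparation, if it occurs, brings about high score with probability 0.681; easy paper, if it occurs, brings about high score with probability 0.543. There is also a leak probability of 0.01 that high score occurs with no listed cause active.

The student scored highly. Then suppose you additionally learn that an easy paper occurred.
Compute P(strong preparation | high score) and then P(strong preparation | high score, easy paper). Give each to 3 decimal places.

P(strong preparation | high score) ≈ 0.569; P(strong preparation | high score, easy paper) ≈ 0.268

Under noisy-OR, P(high score | causes) = 1 − (1−0.01)·∏(1−qᵢ) over the active causes.
Numerator (weight on configurations with strong preparation): 0.101397 + 0.035767 = 0.137164
Normalizer over all consistent configurations: 0.01*0.81*0.78 + 0.54757*0.81*0.22 + 0.68419*0.19*0.78 + 0.855675*0.19*0.22 = 0.241059
Posterior = 0.137164 / 0.241059 ≈ 0.569

Now also conditioning on easy paper=true:
P(high score | easy paper) = 0.54757×0.81 + 0.855675×0.19 = 0.443532 + 0.162578 = 0.606110
Of this, 0.162578 comes from 0.855675×0.19 (the strong preparation=true cases).
So P(strong preparation | high score, easy paper) = 0.162578/0.606110 ≈ 0.268.
— easy paper explains away the evidence for strong preparation.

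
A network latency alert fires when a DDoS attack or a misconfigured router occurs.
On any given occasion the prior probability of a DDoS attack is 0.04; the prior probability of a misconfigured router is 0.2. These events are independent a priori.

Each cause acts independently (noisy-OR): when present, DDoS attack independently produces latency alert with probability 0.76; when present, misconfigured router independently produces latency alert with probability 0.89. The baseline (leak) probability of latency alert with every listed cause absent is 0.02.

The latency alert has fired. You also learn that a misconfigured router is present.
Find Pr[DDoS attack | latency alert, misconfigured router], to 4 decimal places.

Pr[DDoS attack | latency alert, misconfigured router] ≈ 0.0435

Under noisy-OR, P(latency alert | causes) = 1 − (1−0.02)·∏(1−qᵢ) over the active causes.
P(latency alert | misconfigured router) = 0.8922·0.96 + 0.974128·0.04 = 0.856512 + 0.038965 = 0.895477
Restricting to configurations with DDoS attack present: 0.974128·0.04 = 0.038965.
P(DDoS attack | latency alert, misconfigured router) = 0.038965 / 0.895477 ≈ 0.0435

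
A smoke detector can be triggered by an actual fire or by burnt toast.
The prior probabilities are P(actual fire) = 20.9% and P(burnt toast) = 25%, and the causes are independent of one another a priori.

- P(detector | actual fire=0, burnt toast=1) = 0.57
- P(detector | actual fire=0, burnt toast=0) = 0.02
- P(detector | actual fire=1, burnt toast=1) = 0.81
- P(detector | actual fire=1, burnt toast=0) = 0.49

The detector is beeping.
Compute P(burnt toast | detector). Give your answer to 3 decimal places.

By total probability over the 4 (actual fire, burnt toast) configurations:
  P(detector) = 0.02·0.791·0.75 + 0.57·0.791·0.25 + 0.49·0.209·0.75 + 0.81·0.209·0.25
        = 0.011865 + 0.112717 + 0.076807 + 0.042322 = 0.243711
Configurations with burnt toast contribute 0.155039, so
  P(burnt toast | detector) = 0.155039 / 0.243711 ≈ 0.636

P(burnt toast | detector) ≈ 0.636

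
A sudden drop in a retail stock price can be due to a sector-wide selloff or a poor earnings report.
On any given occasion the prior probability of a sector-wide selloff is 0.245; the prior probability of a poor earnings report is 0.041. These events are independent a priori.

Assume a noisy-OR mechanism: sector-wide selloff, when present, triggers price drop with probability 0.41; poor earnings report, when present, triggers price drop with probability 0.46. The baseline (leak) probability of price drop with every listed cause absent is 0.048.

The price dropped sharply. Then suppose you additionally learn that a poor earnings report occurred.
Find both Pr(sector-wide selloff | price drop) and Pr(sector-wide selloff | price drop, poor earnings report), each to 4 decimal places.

Pr(sector-wide selloff | price drop) ≈ 0.6883; Pr(sector-wide selloff | price drop, poor earnings report) ≈ 0.3175

Under noisy-OR, P(price drop | causes) = 1 − (1−0.048)·∏(1−qᵢ) over the active causes.
Numerator (weight on configurations with sector-wide selloff): 0.102985 + 0.006998 = 0.109983
Denominator P(price drop): 0.048×0.755×0.959 + 0.48592×0.755×0.041 + 0.43832×0.245×0.959 + 0.696693×0.245×0.041 = 0.159779
Posterior = 0.109983 / 0.159779 ≈ 0.6883

With the extra evidence:
Sum P(price drop|·) weighted by the priors over both values of sector-wide selloff:
  P(price drop | poor earnings report) = 0.48592·0.755 + 0.696693·0.245
        = 0.366870 + 0.170690 = 0.537560
Keeping only the sector-wide selloff-present terms gives 0.170690, so
  P(sector-wide selloff | price drop, poor earnings report) = 0.170690 / 0.537560 ≈ 0.3175
This is intercausal reasoning (explaining away): once poor earnings report accounts for the price drop, sector-wide selloff becomes less likely.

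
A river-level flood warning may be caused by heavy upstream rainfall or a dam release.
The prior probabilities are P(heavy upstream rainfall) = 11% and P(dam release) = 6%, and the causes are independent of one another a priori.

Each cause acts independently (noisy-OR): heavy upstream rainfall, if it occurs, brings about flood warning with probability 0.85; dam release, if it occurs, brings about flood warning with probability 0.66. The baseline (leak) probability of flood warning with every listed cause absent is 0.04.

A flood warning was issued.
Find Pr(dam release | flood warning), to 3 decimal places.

Under noisy-OR, P(flood warning | causes) = 1 − (1−0.04)·∏(1−qᵢ) over the active causes.
P(flood warning) = 0.04×0.89×0.94 + 0.6736×0.89×0.06 + 0.856×0.11×0.94 + 0.95104×0.11×0.06 = 0.033464 + 0.035970 + 0.088510 + 0.006277 = 0.164221
Of this, 0.042247 comes from 0.035970 + 0.006277 (the dam release=true cases).
So P(dam release | flood warning) = 0.042247/0.164221 ≈ 0.257.

Pr(dam release | flood warning) ≈ 0.257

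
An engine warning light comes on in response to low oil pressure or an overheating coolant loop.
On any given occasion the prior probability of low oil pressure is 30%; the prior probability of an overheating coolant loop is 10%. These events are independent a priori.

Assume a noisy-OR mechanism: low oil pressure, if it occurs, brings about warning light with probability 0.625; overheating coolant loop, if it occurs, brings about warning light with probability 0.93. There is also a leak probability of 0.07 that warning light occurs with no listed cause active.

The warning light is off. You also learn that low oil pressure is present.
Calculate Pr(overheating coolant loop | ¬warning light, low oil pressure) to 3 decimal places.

Under noisy-OR, P(warning light | causes) = 1 − (1−0.07)·∏(1−qᵢ) over the active causes.
By total probability over both values of overheating coolant loop:
  P(¬warning light | low oil pressure) = 0.34875*0.9 + 0.024412*0.1
        = 0.313875 + 0.002441 = 0.316316
Keeping only the overheating coolant loop-present terms gives 0.002441, so
  P(overheating coolant loop | ¬warning light, low oil pressure) = 0.002441 / 0.316316 ≈ 0.008

Pr(overheating coolant loop | ¬warning light, low oil pressure) ≈ 0.008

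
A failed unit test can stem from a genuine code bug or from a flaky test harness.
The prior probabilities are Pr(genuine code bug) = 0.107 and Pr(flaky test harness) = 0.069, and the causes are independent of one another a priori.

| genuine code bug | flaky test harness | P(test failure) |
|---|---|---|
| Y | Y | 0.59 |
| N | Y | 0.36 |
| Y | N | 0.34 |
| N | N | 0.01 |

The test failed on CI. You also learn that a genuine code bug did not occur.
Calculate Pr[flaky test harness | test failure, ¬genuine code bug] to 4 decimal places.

Pr[flaky test harness | test failure, ¬genuine code bug] ≈ 0.7274

Sum P(test failure|·) weighted by the priors over both values of flaky test harness:
  P(test failure | ¬genuine code bug) = 0.01·0.931 + 0.36·0.069
        = 0.009310 + 0.024840 = 0.034150
Configurations with flaky test harness contribute 0.024840, so
  P(flaky test harness | test failure, ¬genuine code bug) = 0.024840 / 0.034150 ≈ 0.7274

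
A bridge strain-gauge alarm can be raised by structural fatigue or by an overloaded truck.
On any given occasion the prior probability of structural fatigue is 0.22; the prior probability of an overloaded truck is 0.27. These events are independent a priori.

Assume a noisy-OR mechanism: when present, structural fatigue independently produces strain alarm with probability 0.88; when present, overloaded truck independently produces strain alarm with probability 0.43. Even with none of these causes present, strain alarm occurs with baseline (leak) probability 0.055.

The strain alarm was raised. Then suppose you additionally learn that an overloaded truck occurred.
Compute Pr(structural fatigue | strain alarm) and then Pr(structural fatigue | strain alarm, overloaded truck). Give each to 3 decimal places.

Pr(structural fatigue | strain alarm) ≈ 0.606; Pr(structural fatigue | strain alarm, overloaded truck) ≈ 0.364

Under noisy-OR, P(strain alarm | causes) = 1 − (1−0.055)·∏(1−qᵢ) over the active causes.
P(strain alarm) = 0.055*0.78*0.73 + 0.46135*0.78*0.27 + 0.8866*0.22*0.73 + 0.935362*0.22*0.27 = 0.031317 + 0.097160 + 0.142388 + 0.055561 = 0.326426
Of this, 0.197949 comes from 0.142388 + 0.055561 (the structural fatigue=true cases).
Hence the posterior is 0.197949/0.326426 ≈ 0.606.

With the extra evidence:
Sum P(strain alarm|·) weighted by the priors over both values of structural fatigue:
  P(strain alarm | overloaded truck) = 0.46135×0.78 + 0.935362×0.22
        = 0.359853 + 0.205780 = 0.565633
Keeping only the structural fatigue-present terms gives 0.205780, so
  P(structural fatigue | strain alarm, overloaded truck) = 0.205780 / 0.565633 ≈ 0.364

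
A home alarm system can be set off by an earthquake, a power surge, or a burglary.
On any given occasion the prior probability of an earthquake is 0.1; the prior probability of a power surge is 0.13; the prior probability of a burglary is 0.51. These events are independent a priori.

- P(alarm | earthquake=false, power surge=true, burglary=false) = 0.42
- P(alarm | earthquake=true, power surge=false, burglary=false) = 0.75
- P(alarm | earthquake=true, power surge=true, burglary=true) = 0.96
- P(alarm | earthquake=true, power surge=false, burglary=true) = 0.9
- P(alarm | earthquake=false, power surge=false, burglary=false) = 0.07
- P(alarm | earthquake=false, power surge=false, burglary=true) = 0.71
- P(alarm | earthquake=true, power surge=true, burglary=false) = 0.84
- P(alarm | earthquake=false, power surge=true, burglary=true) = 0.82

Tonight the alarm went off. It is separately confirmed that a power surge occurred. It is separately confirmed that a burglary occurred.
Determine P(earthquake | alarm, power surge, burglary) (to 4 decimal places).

Sum P(alarm|·) weighted by the priors over both values of earthquake:
  P(alarm | power surge, burglary) = 0.82×0.9 + 0.96×0.1
        = 0.738000 + 0.096000 = 0.834000
Configurations with earthquake contribute 0.096000, so
  P(earthquake | alarm, power surge, burglary) = 0.096000 / 0.834000 ≈ 0.1151

P(earthquake | alarm, power surge, burglary) ≈ 0.1151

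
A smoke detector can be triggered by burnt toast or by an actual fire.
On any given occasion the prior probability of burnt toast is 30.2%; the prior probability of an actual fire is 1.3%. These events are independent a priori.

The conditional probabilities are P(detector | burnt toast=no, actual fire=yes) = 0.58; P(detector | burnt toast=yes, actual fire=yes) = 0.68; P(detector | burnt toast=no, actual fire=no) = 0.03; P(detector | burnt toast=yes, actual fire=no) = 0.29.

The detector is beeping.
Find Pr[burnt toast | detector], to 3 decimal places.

Enumerate the 4 (burnt toast, actual fire) configurations and weight by the priors:
  P(detector) = 0.03*0.698*0.987 + 0.58*0.698*0.013 + 0.29*0.302*0.987 + 0.68*0.302*0.013
        = 0.020668 + 0.005263 + 0.086441 + 0.002670 = 0.115042
Configurations with burnt toast contribute 0.089111, so
  P(burnt toast | detector) = 0.089111 / 0.115042 ≈ 0.775

Pr[burnt toast | detector] ≈ 0.775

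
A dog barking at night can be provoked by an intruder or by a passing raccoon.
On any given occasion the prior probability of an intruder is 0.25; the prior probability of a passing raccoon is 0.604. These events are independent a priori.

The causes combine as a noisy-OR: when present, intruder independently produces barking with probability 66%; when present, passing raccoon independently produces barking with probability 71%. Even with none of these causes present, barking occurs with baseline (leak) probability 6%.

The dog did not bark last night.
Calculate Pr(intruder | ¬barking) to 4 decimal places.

Pr(intruder | ¬barking) ≈ 0.1018

Under noisy-OR, P(barking | causes) = 1 − (1−0.06)·∏(1−qᵢ) over the active causes.
Enumerate the 4 (intruder, passing raccoon) configurations and weight by the priors:
  P(¬barking) = 0.94·0.75·0.396 + 0.2726·0.75·0.604 + 0.3196·0.25·0.396 + 0.092684·0.25·0.604
        = 0.279180 + 0.123488 + 0.031640 + 0.013995 = 0.448303
Configurations with intruder contribute 0.045635, so
  P(intruder | ¬barking) = 0.045635 / 0.448303 ≈ 0.1018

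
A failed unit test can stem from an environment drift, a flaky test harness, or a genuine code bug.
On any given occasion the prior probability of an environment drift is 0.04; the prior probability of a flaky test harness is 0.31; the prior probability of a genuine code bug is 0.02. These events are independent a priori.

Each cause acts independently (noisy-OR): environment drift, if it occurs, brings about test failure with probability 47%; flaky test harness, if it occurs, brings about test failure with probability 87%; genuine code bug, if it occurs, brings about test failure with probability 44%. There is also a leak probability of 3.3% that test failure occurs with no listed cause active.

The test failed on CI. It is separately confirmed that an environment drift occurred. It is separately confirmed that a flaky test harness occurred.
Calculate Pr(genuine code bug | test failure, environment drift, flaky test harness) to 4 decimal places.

Pr(genuine code bug | test failure, environment drift, flaky test harness) ≈ 0.0206

Under noisy-OR, P(test failure | causes) = 1 − (1−0.033)·∏(1−qᵢ) over the active causes.
P(test failure | environment drift, flaky test harness) = 0.933374·0.98 + 0.962689·0.02 = 0.914707 + 0.019254 = 0.933961
Of this, 0.019254 comes from 0.962689·0.02 (the genuine code bug=true cases).
P(genuine code bug | test failure, environment drift, flaky test harness) = 0.019254 / 0.933961 ≈ 0.0206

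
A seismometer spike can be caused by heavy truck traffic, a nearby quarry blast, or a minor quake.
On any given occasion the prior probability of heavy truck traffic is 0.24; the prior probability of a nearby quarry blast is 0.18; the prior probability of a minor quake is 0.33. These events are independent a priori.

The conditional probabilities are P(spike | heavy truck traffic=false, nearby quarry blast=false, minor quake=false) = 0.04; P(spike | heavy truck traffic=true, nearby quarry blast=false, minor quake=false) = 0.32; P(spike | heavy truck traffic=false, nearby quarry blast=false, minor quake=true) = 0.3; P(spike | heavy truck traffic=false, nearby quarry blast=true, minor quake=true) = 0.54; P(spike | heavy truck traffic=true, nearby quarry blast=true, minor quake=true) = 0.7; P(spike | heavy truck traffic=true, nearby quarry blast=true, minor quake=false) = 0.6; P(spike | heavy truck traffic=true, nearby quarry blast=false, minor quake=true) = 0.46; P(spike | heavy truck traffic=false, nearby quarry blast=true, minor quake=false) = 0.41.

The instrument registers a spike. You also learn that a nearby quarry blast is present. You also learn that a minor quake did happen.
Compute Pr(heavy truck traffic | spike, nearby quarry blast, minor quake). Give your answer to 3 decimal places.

Numerator (weight on configurations with heavy truck traffic): 0.7*0.24 = 0.168000
Normalizer over all consistent configurations: 0.54*0.76 + 0.7*0.24 = 0.578400
Posterior = 0.168000 / 0.578400 ≈ 0.290

Pr(heavy truck traffic | spike, nearby quarry blast, minor quake) ≈ 0.290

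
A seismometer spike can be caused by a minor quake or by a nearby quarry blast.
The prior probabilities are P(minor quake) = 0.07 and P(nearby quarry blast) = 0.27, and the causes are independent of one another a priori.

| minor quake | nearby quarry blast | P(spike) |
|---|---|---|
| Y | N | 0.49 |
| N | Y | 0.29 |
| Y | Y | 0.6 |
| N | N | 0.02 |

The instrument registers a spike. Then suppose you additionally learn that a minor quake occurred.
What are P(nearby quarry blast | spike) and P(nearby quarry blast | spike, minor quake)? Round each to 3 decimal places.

Weight on nearby quarry blast=true, given the evidence: 0.072819 + 0.011340 = 0.084159
Normalizer over all consistent configurations: 0.02*0.93*0.73 + 0.29*0.93*0.27 + 0.49*0.07*0.73 + 0.6*0.07*0.27 = 0.122776
P(nearby quarry blast | spike) = 0.084159/0.122776 ≈ 0.685

Now also conditioning on minor quake=true:
Weight on nearby quarry blast=true, given the evidence: 0.6*0.27 = 0.162000
Denominator P(spike | minor quake): 0.49*0.73 + 0.6*0.27 = 0.519700
Posterior = 0.162000 / 0.519700 ≈ 0.312
This is intercausal reasoning (explaining away): once minor quake accounts for the spike, nearby quarry blast becomes less likely.

P(nearby quarry blast | spike) ≈ 0.685; P(nearby quarry blast | spike, minor quake) ≈ 0.312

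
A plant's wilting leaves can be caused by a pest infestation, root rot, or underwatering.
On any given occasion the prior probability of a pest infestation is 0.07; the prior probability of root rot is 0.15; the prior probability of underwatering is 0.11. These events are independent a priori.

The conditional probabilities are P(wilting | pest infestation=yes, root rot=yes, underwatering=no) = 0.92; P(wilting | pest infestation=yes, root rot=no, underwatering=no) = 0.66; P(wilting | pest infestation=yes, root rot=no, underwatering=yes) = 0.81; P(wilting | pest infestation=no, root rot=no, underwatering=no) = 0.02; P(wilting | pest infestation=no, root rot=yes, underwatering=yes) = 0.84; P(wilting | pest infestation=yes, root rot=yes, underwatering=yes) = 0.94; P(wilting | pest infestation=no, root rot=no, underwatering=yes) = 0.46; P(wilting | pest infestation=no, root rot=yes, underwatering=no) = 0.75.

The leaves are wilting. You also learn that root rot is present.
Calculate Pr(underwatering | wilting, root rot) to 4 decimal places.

P(wilting | root rot) = 0.75*0.93*0.89 + 0.84*0.93*0.11 + 0.92*0.07*0.89 + 0.94*0.07*0.11 = 0.620775 + 0.085932 + 0.057316 + 0.007238 = 0.771261
The underwatering-present share is 0.085932 + 0.007238 = 0.093170.
Hence the posterior is 0.093170/0.771261 ≈ 0.1208.

Pr(underwatering | wilting, root rot) ≈ 0.1208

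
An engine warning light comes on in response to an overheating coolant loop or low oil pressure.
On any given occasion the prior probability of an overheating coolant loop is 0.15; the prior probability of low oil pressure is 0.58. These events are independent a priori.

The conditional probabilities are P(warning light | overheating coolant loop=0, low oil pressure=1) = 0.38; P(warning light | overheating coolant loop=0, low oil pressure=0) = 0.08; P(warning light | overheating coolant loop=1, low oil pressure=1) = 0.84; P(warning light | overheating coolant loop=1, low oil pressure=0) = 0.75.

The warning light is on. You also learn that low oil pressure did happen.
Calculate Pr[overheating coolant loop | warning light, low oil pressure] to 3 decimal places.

P(warning light | low oil pressure) = 0.38×0.85 + 0.84×0.15 = 0.323000 + 0.126000 = 0.449000
Of this, 0.126000 comes from 0.84×0.15 (the overheating coolant loop=true cases).
So P(overheating coolant loop | warning light, low oil pressure) = 0.126000/0.449000 ≈ 0.281.

Pr[overheating coolant loop | warning light, low oil pressure] ≈ 0.281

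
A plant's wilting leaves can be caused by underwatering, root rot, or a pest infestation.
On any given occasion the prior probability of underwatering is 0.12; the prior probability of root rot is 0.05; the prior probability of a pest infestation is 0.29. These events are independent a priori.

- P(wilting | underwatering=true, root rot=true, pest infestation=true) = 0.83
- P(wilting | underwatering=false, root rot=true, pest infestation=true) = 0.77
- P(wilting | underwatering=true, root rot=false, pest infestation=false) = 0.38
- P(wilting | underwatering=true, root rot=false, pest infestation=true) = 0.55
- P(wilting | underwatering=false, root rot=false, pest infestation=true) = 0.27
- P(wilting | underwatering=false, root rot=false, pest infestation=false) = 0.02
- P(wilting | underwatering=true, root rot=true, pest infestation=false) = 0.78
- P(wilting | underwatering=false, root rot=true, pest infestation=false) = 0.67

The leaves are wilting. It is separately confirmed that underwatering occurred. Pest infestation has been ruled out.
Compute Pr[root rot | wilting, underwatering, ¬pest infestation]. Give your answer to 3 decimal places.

Pr[root rot | wilting, underwatering, ¬pest infestation] ≈ 0.098

Weight on root rot=true, given the evidence: 0.78*0.05 = 0.039000
Denominator P(wilting | underwatering, ¬pest infestation): 0.38*0.95 + 0.78*0.05 = 0.400000
P(root rot | wilting, underwatering, ¬pest infestation) = 0.039000/0.400000 ≈ 0.098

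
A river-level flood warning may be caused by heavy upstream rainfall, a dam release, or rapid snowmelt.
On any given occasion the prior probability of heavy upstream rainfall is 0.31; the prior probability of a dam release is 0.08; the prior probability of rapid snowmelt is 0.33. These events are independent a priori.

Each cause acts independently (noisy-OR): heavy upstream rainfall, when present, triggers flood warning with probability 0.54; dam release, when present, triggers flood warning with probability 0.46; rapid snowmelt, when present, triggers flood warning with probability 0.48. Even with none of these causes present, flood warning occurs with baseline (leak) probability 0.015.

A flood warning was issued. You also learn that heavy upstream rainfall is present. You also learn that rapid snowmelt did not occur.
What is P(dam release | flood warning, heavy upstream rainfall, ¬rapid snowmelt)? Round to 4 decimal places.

P(dam release | flood warning, heavy upstream rainfall, ¬rapid snowmelt) ≈ 0.1072

Under noisy-OR, P(flood warning | causes) = 1 − (1−0.015)·∏(1−qᵢ) over the active causes.
Sum P(flood warning|·) weighted by the priors over both values of dam release:
  P(flood warning | heavy upstream rainfall, ¬rapid snowmelt) = 0.5469×0.92 + 0.755326×0.08
        = 0.503148 + 0.060426 = 0.563574
Keeping only the dam release-present terms gives 0.060426, so
  P(dam release | flood warning, heavy upstream rainfall, ¬rapid snowmelt) = 0.060426 / 0.563574 ≈ 0.1072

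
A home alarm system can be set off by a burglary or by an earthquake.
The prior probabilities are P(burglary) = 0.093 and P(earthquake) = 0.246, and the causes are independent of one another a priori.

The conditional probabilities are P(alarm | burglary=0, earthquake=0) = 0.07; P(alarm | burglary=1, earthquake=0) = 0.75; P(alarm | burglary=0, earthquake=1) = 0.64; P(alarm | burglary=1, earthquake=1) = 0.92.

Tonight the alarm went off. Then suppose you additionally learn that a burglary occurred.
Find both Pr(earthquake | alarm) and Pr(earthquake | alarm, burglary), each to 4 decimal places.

P(alarm) = 0.07×0.907×0.754 + 0.64×0.907×0.246 + 0.75×0.093×0.754 + 0.92×0.093×0.246 = 0.047871 + 0.142798 + 0.052592 + 0.021048 = 0.264309
The earthquake-present share is 0.142798 + 0.021048 = 0.163846.
P(earthquake | alarm) = 0.163846 / 0.264309 ≈ 0.6199

Now also conditioning on burglary=true:
P(alarm | burglary) = 0.75*0.754 + 0.92*0.246 = 0.565500 + 0.226320 = 0.791820
The earthquake-present share is 0.92*0.246 = 0.226320.
So P(earthquake | alarm, burglary) = 0.226320/0.791820 ≈ 0.2858.

Pr(earthquake | alarm) ≈ 0.6199; Pr(earthquake | alarm, burglary) ≈ 0.2858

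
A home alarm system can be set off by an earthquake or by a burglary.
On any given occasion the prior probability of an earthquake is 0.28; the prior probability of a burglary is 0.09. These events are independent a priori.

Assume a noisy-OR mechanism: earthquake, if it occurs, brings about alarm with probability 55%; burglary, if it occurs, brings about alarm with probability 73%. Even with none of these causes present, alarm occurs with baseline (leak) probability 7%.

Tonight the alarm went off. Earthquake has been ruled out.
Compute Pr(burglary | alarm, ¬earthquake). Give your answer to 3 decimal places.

Pr(burglary | alarm, ¬earthquake) ≈ 0.514

Under noisy-OR, P(alarm | causes) = 1 − (1−0.07)·∏(1−qᵢ) over the active causes.
Weight on burglary=true, given the evidence: 0.7489*0.09 = 0.067401
Denominator P(alarm | ¬earthquake): 0.07*0.91 + 0.7489*0.09 = 0.131101
Posterior = 0.067401 / 0.131101 ≈ 0.514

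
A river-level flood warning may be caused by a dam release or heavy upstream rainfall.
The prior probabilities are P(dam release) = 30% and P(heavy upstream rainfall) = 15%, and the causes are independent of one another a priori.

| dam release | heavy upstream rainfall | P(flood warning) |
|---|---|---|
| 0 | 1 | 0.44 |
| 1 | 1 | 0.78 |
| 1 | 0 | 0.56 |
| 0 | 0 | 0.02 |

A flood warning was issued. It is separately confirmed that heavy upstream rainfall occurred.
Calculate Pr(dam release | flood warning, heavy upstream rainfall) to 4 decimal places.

Pr(dam release | flood warning, heavy upstream rainfall) ≈ 0.4317

By total probability over both values of dam release:
  P(flood warning | heavy upstream rainfall) = 0.44×0.7 + 0.78×0.3
        = 0.308000 + 0.234000 = 0.542000
Configurations with dam release contribute 0.234000, so
  P(dam release | flood warning, heavy upstream rainfall) = 0.234000 / 0.542000 ≈ 0.4317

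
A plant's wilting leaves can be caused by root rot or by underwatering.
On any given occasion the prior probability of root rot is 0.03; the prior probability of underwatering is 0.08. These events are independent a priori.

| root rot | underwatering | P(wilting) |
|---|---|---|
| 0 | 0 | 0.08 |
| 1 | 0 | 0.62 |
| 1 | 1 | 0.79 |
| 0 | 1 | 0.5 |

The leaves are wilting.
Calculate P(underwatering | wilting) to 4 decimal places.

P(wilting) = 0.08×0.97×0.92 + 0.5×0.97×0.08 + 0.62×0.03×0.92 + 0.79×0.03×0.08 = 0.071392 + 0.038800 + 0.017112 + 0.001896 = 0.129200
Of this, 0.040696 comes from 0.038800 + 0.001896 (the underwatering=true cases).
So P(underwatering | wilting) = 0.040696/0.129200 ≈ 0.3150.

P(underwatering | wilting) ≈ 0.3150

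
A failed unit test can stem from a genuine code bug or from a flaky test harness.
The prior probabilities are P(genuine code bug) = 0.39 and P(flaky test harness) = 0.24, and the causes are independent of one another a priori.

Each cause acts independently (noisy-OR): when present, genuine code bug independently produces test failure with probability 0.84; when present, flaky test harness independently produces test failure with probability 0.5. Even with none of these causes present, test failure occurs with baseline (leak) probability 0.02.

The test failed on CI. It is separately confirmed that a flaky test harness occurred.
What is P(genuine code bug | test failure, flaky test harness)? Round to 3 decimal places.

Under noisy-OR, P(test failure | causes) = 1 − (1−0.02)·∏(1−qᵢ) over the active causes.
Numerator (weight on configurations with genuine code bug): 0.9216×0.39 = 0.359424
Denominator P(test failure | flaky test harness): 0.51×0.61 + 0.9216×0.39 = 0.670524
Posterior = 0.359424 / 0.670524 ≈ 0.536

P(genuine code bug | test failure, flaky test harness) ≈ 0.536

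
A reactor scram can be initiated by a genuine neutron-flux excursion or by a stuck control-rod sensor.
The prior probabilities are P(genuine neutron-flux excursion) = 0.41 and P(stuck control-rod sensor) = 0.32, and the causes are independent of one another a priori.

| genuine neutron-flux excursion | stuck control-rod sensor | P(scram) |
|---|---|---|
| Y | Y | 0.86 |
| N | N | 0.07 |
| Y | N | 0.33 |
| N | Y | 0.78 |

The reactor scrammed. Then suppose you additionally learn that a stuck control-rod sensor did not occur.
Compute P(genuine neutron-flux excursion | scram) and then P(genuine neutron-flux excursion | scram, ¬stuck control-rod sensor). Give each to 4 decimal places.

P(genuine neutron-flux excursion | scram) ≈ 0.5388; P(genuine neutron-flux excursion | scram, ¬stuck control-rod sensor) ≈ 0.7661

Enumerate the 4 (genuine neutron-flux excursion, stuck control-rod sensor) configurations and weight by the priors:
  P(scram) = 0.07*0.59*0.68 + 0.78*0.59*0.32 + 0.33*0.41*0.68 + 0.86*0.41*0.32
        = 0.028084 + 0.147264 + 0.092004 + 0.112832 = 0.380184
Keeping only the genuine neutron-flux excursion-present terms gives 0.204836, so
  P(genuine neutron-flux excursion | scram) = 0.204836 / 0.380184 ≈ 0.5388

With the extra evidence:
Numerator (weight on configurations with genuine neutron-flux excursion): 0.33·0.41 = 0.135300
Normalizer over all consistent configurations: 0.07·0.59 + 0.33·0.41 = 0.176600
Posterior = 0.135300 / 0.176600 ≈ 0.7661
With stuck control-rod sensor excluded, genuine neutron-flux excursion must carry more of the explanatory weight for the scram.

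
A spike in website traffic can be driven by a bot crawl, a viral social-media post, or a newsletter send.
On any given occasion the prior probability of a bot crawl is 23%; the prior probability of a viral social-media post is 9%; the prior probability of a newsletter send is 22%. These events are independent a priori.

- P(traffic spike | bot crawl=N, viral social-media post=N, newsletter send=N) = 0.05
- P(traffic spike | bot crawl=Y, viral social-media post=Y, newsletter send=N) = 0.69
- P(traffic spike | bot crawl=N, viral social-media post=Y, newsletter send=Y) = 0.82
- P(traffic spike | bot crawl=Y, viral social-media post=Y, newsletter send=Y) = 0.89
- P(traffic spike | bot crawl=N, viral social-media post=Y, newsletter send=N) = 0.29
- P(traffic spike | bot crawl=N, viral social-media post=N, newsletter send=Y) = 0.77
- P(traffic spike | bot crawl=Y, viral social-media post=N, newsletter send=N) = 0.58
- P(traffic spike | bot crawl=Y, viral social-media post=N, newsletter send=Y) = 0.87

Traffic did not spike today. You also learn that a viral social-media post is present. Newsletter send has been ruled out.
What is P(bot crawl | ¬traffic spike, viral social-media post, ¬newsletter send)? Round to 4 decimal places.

P(bot crawl | ¬traffic spike, viral social-media post, ¬newsletter send) ≈ 0.1154

P(¬traffic spike | viral social-media post, ¬newsletter send) = 0.71×0.77 + 0.31×0.23 = 0.546700 + 0.071300 = 0.618000
The bot crawl-present share is 0.31×0.23 = 0.071300.
Hence the posterior is 0.071300/0.618000 ≈ 0.1154.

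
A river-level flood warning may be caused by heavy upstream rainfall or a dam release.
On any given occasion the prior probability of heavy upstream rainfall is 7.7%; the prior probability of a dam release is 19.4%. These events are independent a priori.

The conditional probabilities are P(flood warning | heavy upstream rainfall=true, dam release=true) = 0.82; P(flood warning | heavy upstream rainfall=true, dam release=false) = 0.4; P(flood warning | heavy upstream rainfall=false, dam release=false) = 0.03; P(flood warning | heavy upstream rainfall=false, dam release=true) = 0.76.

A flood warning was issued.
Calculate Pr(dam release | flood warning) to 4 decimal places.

By total probability over the 4 (heavy upstream rainfall, dam release) configurations:
  P(flood warning) = 0.03*0.923*0.806 + 0.76*0.923*0.194 + 0.4*0.077*0.806 + 0.82*0.077*0.194
        = 0.022318 + 0.136087 + 0.024825 + 0.012249 = 0.195479
The terms with dam release present sum to 0.148336, so
  P(dam release | flood warning) = 0.148336 / 0.195479 ≈ 0.7588

Pr(dam release | flood warning) ≈ 0.7588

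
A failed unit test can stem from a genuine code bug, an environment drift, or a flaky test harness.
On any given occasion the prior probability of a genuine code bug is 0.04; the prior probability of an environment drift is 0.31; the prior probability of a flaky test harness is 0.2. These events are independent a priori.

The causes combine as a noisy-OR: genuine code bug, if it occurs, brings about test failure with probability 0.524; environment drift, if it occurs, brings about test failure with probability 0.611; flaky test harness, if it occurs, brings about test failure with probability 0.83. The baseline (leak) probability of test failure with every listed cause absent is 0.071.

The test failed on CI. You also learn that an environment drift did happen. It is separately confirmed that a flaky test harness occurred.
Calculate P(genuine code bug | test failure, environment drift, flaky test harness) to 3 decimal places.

Under noisy-OR, P(test failure | causes) = 1 − (1−0.071)·∏(1−qᵢ) over the active causes.
P(test failure | environment drift, flaky test harness) = 0.938565*0.96 + 0.970757*0.04 = 0.901022 + 0.038830 = 0.939852
The genuine code bug-present share is 0.970757*0.04 = 0.038830.
So P(genuine code bug | test failure, environment drift, flaky test harness) = 0.038830/0.939852 ≈ 0.041.

P(genuine code bug | test failure, environment drift, flaky test harness) ≈ 0.041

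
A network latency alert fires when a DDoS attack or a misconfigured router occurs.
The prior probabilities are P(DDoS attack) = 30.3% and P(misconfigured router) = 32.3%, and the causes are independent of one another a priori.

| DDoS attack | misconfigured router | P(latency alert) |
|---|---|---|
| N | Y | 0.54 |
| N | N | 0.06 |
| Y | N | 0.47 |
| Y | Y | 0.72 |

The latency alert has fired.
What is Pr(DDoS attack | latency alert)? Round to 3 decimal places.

Pr(DDoS attack | latency alert) ≈ 0.527

Weight on DDoS attack=true, given the evidence: 0.096412 + 0.070466 = 0.166878
Normalizer over all consistent configurations: 0.06·0.697·0.677 + 0.54·0.697·0.323 + 0.47·0.303·0.677 + 0.72·0.303·0.323 = 0.316761
Posterior = 0.166878 / 0.316761 ≈ 0.527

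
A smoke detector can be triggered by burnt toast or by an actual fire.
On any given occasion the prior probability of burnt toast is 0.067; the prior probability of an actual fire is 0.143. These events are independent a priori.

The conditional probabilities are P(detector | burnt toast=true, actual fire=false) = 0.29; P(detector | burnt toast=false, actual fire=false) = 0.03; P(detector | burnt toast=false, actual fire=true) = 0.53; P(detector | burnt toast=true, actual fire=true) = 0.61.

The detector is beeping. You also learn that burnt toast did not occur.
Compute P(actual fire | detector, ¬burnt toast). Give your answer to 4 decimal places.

P(actual fire | detector, ¬burnt toast) ≈ 0.7467

For the numerator, keep only actual fire=true terms: 0.53×0.143 = 0.075790
Normalizer over all consistent configurations: 0.03×0.857 + 0.53×0.143 = 0.101500
Posterior = 0.075790 / 0.101500 ≈ 0.7467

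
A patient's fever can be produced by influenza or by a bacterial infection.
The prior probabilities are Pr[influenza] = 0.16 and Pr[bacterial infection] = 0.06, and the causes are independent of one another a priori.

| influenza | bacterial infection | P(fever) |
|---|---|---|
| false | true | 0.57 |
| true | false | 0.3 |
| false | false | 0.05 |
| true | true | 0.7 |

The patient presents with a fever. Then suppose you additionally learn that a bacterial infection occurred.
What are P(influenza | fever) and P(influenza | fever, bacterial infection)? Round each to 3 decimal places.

P(fever) = 0.05·0.84·0.94 + 0.57·0.84·0.06 + 0.3·0.16·0.94 + 0.7·0.16·0.06 = 0.039480 + 0.028728 + 0.045120 + 0.006720 = 0.120048
The influenza-present share is 0.045120 + 0.006720 = 0.051840.
P(influenza | fever) = 0.051840 / 0.120048 ≈ 0.432

Now also conditioning on bacterial infection=true:
Weight on influenza=true, given the evidence: 0.7·0.16 = 0.112000
The normalizing constant is 0.57·0.84 + 0.7·0.16 = 0.590800
P(influenza | fever, bacterial infection) = 0.112000/0.590800 ≈ 0.190

P(influenza | fever) ≈ 0.432; P(influenza | fever, bacterial infection) ≈ 0.190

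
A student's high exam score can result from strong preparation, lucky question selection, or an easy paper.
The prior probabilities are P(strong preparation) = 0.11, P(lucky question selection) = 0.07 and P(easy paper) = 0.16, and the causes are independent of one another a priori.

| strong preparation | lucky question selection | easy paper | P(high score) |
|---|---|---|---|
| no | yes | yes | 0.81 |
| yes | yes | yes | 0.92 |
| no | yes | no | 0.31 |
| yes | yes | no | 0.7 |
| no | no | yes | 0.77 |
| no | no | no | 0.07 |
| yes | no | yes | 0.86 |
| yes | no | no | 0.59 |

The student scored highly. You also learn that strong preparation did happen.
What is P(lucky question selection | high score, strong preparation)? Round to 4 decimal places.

P(lucky question selection | high score, strong preparation) ≈ 0.0804

By total probability over the 4 (lucky question selection, easy paper) configurations:
  P(high score | strong preparation) = 0.59×0.93×0.84 + 0.86×0.93×0.16 + 0.7×0.07×0.84 + 0.92×0.07×0.16
        = 0.460908 + 0.127968 + 0.041160 + 0.010304 = 0.640340
Keeping only the lucky question selection-present terms gives 0.051464, so
  P(lucky question selection | high score, strong preparation) = 0.051464 / 0.640340 ≈ 0.0804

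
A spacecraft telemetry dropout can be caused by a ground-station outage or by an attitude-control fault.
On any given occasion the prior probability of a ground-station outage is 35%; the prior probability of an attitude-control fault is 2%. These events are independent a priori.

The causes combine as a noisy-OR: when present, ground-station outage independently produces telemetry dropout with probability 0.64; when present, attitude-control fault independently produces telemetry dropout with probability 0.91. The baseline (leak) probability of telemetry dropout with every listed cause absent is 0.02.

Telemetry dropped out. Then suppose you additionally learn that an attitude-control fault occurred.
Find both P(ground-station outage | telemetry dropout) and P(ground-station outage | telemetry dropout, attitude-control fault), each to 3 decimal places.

Under noisy-OR, P(telemetry dropout | causes) = 1 − (1−0.02)·∏(1−qᵢ) over the active causes.
Sum P(telemetry dropout|·) weighted by the priors over the 4 (ground-station outage, attitude-control fault) configurations:
  P(telemetry dropout) = 0.02·0.65·0.98 + 0.9118·0.65·0.02 + 0.6472·0.35·0.98 + 0.968248·0.35·0.02
        = 0.012740 + 0.011853 + 0.221990 + 0.006778 = 0.253361
The terms with ground-station outage present sum to 0.228768, so
  P(ground-station outage | telemetry dropout) = 0.228768 / 0.253361 ≈ 0.903

With the extra evidence:
Weight on ground-station outage=true, given the evidence: 0.968248·0.35 = 0.338887
The normalizing constant is 0.9118·0.65 + 0.968248·0.35 = 0.931557
Posterior = 0.338887 / 0.931557 ≈ 0.364

P(ground-station outage | telemetry dropout) ≈ 0.903; P(ground-station outage | telemetry dropout, attitude-control fault) ≈ 0.364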